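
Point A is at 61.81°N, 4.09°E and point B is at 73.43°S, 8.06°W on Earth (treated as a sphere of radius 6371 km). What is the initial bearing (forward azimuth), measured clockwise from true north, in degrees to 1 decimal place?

184.9°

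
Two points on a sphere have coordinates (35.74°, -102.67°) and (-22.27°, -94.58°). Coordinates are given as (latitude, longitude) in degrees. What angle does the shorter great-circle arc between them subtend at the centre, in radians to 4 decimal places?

With latitudes φ₁ = 35.740°, φ₂ = -22.270° and longitude difference Δλ = 8.090°:
Haversine: a = sin²(Δφ/2) + cos φ₁ cos φ₂ sin²(Δλ/2) = 0.2351 + (0.8117)(0.9254)(0.0050) = 0.23885.
Central angle c = 2·arcsin(√a) = 1.02125 rad.
So the angular separation is 1.0213 rad.

1.0213 rad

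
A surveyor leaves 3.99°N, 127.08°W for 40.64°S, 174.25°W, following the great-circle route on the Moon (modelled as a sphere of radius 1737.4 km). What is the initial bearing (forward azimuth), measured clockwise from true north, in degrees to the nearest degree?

219°

Δλ = -47.170° = -0.8233 rad.
y = sin Δλ · cos φ₂ = (-0.7334)(0.7588) = -0.5565
x = cos φ₁ sin φ₂ − sin φ₁ cos φ₂ cos Δλ = (0.9976)(-0.6513) − (0.0696)(0.7588)(0.6798) = -0.6856
θ = atan2(y, x) = -140.93°; adding 360° gives 219°.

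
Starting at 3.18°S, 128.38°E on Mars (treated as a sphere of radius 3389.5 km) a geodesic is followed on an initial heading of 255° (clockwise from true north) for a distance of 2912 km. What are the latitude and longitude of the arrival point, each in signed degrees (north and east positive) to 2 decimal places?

-13.41°, 79.62°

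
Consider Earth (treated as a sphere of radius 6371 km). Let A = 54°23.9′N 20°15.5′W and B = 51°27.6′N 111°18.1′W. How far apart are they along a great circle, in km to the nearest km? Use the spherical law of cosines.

Let φ₁ = 0.9494 rad, φ₂ = 0.8981 rad, and Δλ = -1.5890 rad.
cos c = sin φ₁ sin φ₂ + cos φ₁ cos φ₂ cos Δλ = (0.8131)(0.7822) + (0.5821)(0.6231)(-0.0182) = 0.62937,
so c = arccos(0.62937) = 0.89006 rad.
Distance = R·c = 6371 × 0.8901 ≈ 5671 km.

5671 km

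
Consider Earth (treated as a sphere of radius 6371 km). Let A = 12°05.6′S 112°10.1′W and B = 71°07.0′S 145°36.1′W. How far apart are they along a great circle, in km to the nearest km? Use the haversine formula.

In radians: φ₁ = -0.2111, φ₂ = -1.2412, Δλ = -33.433° = -0.5835 rad.
Haversine: a = sin²(Δφ/2) + cos φ₁ cos φ₂ sin²(Δλ/2) = 0.2427 + (0.9778)(0.3236)(0.0827) = 0.26884.
Central angle c = 2·arcsin(√a) = 1.09018 rad.
Distance = R·c = 6371 × 1.0902 ≈ 6946 km.

6946 km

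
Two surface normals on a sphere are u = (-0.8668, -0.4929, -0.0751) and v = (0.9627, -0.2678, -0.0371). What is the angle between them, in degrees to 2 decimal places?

134.41°

u·v = -0.6997; |u| = 1.0000, |v| = 0.9999.
cos θ = (u·v)/(|u||v|) = -0.6997, so θ = 134.41°.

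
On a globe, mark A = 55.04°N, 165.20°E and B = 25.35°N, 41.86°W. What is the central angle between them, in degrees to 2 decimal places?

In radians: φ₁ = 0.9606, φ₂ = 0.4424, Δλ = 152.940° = 2.6693 rad.
cos c = sin φ₁ sin φ₂ + cos φ₁ cos φ₂ cos Δλ = (0.8196)(0.4281) + (0.5730)(0.9037)(-0.8905) = -0.11025,
so c = arccos(-0.11025) = 1.68128 rad.
So the angular separation is 96.33°.

96.33°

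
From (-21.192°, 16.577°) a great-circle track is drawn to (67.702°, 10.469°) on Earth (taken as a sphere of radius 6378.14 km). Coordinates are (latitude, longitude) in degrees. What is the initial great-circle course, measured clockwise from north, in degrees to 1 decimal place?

Δλ = -6.108° = -0.1066 rad.
y = sin Δλ · cos φ₂ = (-0.1064)(0.3794) = -0.0404
x = cos φ₁ sin φ₂ − sin φ₁ cos φ₂ cos Δλ = (0.9324)(0.9252) − (-0.3615)(0.3794)(0.9943) = 0.9990
θ = atan2(y, x) = -2.31°; adding 360° gives 357.7°.

357.7°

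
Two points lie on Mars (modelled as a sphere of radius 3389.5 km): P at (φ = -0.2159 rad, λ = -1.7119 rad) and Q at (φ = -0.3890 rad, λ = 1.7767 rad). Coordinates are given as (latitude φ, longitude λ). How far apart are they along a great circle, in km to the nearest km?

8296 km

With latitudes φ₁ = -12.370°, φ₂ = -22.288° and longitude difference Δλ = -160.118°:
Haversine: a = sin²(Δφ/2) + cos φ₁ cos φ₂ sin²(Δλ/2) = 0.0075 + (0.9768)(0.9253)(0.9702) = 0.88434.
Central angle c = 2·arcsin(√a) = 2.44758 rad.
Distance = R·c = 3389.5 × 2.4476 ≈ 8296 km.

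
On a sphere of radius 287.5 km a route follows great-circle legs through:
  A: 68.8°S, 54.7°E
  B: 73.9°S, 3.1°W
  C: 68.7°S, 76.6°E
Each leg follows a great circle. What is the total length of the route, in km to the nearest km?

Leg A→B: central angle 0.3201 rad, distance 92.0 km.
Leg B→C: central angle 0.4198 rad, distance 120.7 km.
Total: 92.0 + 120.7 ≈ 213 km.

213 km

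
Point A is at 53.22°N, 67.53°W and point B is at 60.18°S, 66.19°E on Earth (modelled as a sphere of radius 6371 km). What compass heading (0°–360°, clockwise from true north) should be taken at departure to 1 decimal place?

124.2°

Δλ = 133.720° = 2.3339 rad.
y = sin Δλ · cos φ₂ = (0.7227)(0.4973) = 0.3594
x = cos φ₁ sin φ₂ − sin φ₁ cos φ₂ cos Δλ = (0.5987)(-0.8676) − (0.8009)(0.4973)(-0.6911) = -0.2442
θ = atan2(y, x) = 124.19°, so the bearing is 124.2°.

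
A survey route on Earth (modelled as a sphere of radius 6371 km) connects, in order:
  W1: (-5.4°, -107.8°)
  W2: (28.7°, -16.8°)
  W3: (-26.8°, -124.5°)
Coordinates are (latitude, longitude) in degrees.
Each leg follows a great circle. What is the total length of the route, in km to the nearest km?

23407 km

Leg W1→W2: central angle 1.6313 rad, distance 10392.8 km.
Leg W2→W3: central angle 2.0427 rad, distance 13013.9 km.
Total: 10392.8 + 13013.9 ≈ 23407 km.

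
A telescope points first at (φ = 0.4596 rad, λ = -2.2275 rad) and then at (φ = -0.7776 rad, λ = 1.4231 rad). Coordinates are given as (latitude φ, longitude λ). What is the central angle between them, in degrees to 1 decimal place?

Let φ₁ = 0.4596 rad, φ₂ = -0.7776 rad, and Δλ = -2.6326 rad.
Haversine: a = sin²(Δφ/2) + cos φ₁ cos φ₂ sin²(Δλ/2) = 0.3363 + (0.8962)(0.7126)(0.9366) = 0.93445.
Central angle c = 2·arcsin(√a) = 2.62377 rad.
So the angular separation is 150.3°.

150.3°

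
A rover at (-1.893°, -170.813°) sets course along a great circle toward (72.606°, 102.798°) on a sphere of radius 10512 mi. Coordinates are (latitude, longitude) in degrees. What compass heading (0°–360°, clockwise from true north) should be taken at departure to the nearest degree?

343°

With φ₁ = -0.0330, φ₂ = 1.2672, Δλ = -1.5078 rad, the forward-azimuth formula gives
θ = atan2( sin Δλ cos φ₂ , cos φ₁ sin φ₂ − sin φ₁ cos φ₂ cos Δλ ) = atan2(-0.2983, 0.9544) = -17.36°.
Adding 360° brings this into [0°, 360°): 343°.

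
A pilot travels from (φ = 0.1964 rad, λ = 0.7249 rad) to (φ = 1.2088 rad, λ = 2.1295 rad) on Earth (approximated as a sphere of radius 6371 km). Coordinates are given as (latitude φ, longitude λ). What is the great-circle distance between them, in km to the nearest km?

Let φ₁ = 0.1964 rad, φ₂ = 1.2088 rad, and Δλ = 1.4046 rad.
cos c = sin φ₁ sin φ₂ + cos φ₁ cos φ₂ cos Δλ = (0.1951)(0.9352) + (0.9808)(0.3541)(0.1654) = 0.23995,
so c = arccos(0.23995) = 1.32848 rad.
Distance = R·c = 6371 × 1.3285 ≈ 8464 km.

8464 km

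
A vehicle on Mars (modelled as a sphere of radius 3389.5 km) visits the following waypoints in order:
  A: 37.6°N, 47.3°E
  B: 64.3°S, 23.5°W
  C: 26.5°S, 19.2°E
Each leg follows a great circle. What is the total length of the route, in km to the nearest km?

9612 km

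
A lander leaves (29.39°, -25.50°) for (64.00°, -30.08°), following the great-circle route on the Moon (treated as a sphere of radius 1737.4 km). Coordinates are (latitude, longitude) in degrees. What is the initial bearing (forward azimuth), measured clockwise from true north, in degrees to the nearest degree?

Δλ = -4.580° = -0.0799 rad.
y = sin Δλ · cos φ₂ = (-0.0799)(0.4384) = -0.0350
x = cos φ₁ sin φ₂ − sin φ₁ cos φ₂ cos Δλ = (0.8713)(0.8988) − (0.4908)(0.4384)(0.9968) = 0.5687
θ = atan2(y, x) = -3.52°; adding 360° gives 356°.

356°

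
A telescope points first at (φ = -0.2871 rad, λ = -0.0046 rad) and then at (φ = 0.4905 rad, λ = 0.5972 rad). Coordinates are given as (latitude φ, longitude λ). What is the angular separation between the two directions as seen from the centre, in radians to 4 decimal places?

0.9716 rad

Let φ₁ = -0.2871 rad, φ₂ = 0.4905 rad, and Δλ = 0.6018 rad.
Haversine: a = sin²(Δφ/2) + cos φ₁ cos φ₂ sin²(Δλ/2) = 0.1437 + (0.9591)(0.8821)(0.0878) = 0.21801.
Central angle c = 2·arcsin(√a) = 0.97161 rad.
So the angular separation is 0.9716 rad.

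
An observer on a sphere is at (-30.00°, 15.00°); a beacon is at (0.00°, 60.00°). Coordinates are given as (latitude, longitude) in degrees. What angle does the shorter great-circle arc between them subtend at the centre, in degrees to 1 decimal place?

In radians: φ₁ = -0.5236, φ₂ = 0.0000, Δλ = 45.000° = 0.7854 rad.
Haversine: a = sin²(Δφ/2) + cos φ₁ cos φ₂ sin²(Δλ/2) = 0.0670 + (0.8660)(1.0000)(0.1464) = 0.19381.
Central angle c = 2·arcsin(√a) = 0.91174 rad.
So the angular separation is 52.2°.

52.2°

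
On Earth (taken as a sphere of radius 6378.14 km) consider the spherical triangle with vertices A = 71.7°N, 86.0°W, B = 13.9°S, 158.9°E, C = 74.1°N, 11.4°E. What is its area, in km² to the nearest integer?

27349780 km²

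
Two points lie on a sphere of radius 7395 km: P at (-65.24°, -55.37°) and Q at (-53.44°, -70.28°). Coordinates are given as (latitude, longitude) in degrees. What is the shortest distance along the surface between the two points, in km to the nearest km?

1802 km

With latitudes φ₁ = -65.240°, φ₂ = -53.440° and longitude difference Δλ = -14.910°:
cos c = sin φ₁ sin φ₂ + cos φ₁ cos φ₂ cos Δλ = (-0.9081)(-0.8032) + (0.4188)(0.5957)(0.9663) = 0.97047,
so c = arccos(0.97047) = 0.24363 rad.
Distance = R·c = 7395 × 0.2436 ≈ 1802 km.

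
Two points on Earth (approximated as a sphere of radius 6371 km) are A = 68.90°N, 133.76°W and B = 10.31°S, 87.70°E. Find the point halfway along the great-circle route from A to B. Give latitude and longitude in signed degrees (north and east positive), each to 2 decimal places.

45.05°, 106.16°

Central angle δ = 2.0180 rad. Interpolating on the sphere with fraction f = 0.5:
P = [sin((1−f)δ)·A + sin(fδ)·B] / sin δ = 0.9386·A + 0.9386·B in Cartesian coordinates,
giving P = (-0.1966, 0.6786, 0.7077), i.e. latitude 45.05°, longitude 106.16°.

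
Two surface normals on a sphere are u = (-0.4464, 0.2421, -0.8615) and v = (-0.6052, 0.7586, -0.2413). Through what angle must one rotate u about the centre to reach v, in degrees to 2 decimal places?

48.57°

u·v = 0.6617; |u| = 1.0000, |v| = 1.0000.
cos θ = (u·v)/(|u||v|) = 0.6617, so θ = 48.57°.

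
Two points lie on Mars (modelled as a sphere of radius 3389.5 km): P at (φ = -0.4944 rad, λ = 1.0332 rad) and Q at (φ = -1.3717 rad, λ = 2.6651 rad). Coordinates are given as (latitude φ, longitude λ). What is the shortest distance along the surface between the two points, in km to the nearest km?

3725 km

Let φ₁ = -0.4944 rad, φ₂ = -1.3717 rad, and Δλ = 1.6319 rad.
cos c = sin φ₁ sin φ₂ + cos φ₁ cos φ₂ cos Δλ = (-0.4745)(-0.9802) + (0.8803)(0.1978)(-0.0611) = 0.45450,
so c = arccos(0.45450) = 1.09899 rad.
Distance = R·c = 3389.5 × 1.0990 ≈ 3725 km.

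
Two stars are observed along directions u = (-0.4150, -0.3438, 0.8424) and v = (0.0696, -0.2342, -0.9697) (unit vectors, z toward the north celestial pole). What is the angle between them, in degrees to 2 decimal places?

u·v = -0.7652; |u| = 1.0000, |v| = 1.0000.
cos θ = (u·v)/(|u||v|) = -0.7652, so θ = 139.93°.

139.93°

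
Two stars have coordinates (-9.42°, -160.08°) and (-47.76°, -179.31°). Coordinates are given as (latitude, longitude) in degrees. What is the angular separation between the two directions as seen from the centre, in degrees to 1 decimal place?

41.6°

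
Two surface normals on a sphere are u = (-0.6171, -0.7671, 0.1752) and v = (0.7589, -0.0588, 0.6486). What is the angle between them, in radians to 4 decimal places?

1.8855 rad

u·v = -0.3096; |u| = 1.0000, |v| = 1.0000.
cos θ = (u·v)/(|u||v|) = -0.3096, so θ = 1.8855 rad.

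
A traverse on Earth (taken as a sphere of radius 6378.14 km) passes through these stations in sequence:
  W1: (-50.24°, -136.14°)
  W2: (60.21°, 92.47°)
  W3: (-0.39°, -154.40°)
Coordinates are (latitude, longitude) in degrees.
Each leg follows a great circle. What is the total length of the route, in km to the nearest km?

Leg W1→W2: central angle 2.6409 rad, distance 16843.9 km.
Leg W2→W3: central angle 1.7732 rad, distance 11310.0 km.
Total: 16843.9 + 11310.0 ≈ 28154 km.

28154 km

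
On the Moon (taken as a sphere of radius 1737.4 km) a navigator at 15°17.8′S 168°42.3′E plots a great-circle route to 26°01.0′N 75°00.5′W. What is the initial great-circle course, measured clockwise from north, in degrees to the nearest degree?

With φ₁ = -0.2670, φ₂ = 0.4541, Δλ = 2.0296 rad, the forward-azimuth formula gives
θ = atan2( sin Δλ cos φ₂ , cos φ₁ sin φ₂ − sin φ₁ cos φ₂ cos Δλ ) = atan2(0.8057, 0.3181) = 68.46°.
So the initial bearing is 68°.

68°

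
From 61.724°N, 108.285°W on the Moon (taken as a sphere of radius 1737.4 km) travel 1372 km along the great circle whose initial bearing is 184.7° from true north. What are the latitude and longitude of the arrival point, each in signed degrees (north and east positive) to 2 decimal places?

16.55°, -111.77°

Angular distance δ = d/R = 1372/1737.4 = 0.78969 rad; initial bearing θ = 3.2236 rad.
sin φ₂ = sin φ₁ cos δ + cos φ₁ sin δ cos θ = (0.8807)(0.7041) + (0.4737)(0.7101)(-0.9966) = 0.2848, so φ₂ = 16.55°.
Δλ = atan2(sin θ sin δ cos φ₁, cos δ − sin φ₁ sin φ₂) = atan2(-0.0276, 0.4533) = -3.480°.
λ₂ = -108.285° − 3.480° = -111.77°.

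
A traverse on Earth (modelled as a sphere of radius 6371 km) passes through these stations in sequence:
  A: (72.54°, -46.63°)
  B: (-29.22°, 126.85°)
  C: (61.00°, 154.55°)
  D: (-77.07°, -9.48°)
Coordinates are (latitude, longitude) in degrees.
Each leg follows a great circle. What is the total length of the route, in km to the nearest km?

Leg A→B: central angle 2.3831 rad, distance 15182.4 km.
Leg B→C: central angle 1.6232 rad, distance 10341.1 km.
Leg C→D: central angle 2.8464 rad, distance 18134.2 km.
Total: 15182.4 + 10341.1 + 18134.2 ≈ 43658 km.

43658 km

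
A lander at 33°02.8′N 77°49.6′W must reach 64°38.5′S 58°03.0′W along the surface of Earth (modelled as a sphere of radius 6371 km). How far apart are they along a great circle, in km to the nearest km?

10999 km

In radians: φ₁ = 0.5768, φ₂ = -1.1282, Δλ = 19.777° = 0.3452 rad.
Haversine: a = sin²(Δφ/2) + cos φ₁ cos φ₂ sin²(Δλ/2) = 0.5669 + (0.8382)(0.4283)(0.0295) = 0.57748.
Central angle c = 2·arcsin(√a) = 1.72638 rad.
Distance = R·c = 6371 × 1.7264 ≈ 10999 km.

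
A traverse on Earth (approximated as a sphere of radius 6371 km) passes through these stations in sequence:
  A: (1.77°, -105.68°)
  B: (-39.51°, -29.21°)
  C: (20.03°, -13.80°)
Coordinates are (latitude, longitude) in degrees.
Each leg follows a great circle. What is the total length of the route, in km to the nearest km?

Leg A→B: central angle 1.4093 rad, distance 8978.9 km.
Leg B→C: central angle 1.0691 rad, distance 6811.5 km.
Total: 8978.9 + 6811.5 ≈ 15790 km.

15790 km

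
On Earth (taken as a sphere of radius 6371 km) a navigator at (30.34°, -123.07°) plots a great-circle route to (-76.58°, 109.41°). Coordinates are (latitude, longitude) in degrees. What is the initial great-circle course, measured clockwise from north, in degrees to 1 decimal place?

With φ₁ = 0.5295, φ₂ = -1.3366, Δλ = -2.2256 rad, the forward-azimuth formula gives
θ = atan2( sin Δλ cos φ₂ , cos φ₁ sin φ₂ − sin φ₁ cos φ₂ cos Δλ ) = atan2(-0.1841, -0.7681) = -166.52°.
Adding 360° brings this into [0°, 360°): 193.5°.

193.5°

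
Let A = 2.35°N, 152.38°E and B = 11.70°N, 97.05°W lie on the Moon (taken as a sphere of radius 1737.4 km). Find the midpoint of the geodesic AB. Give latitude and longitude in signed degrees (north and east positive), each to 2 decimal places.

12.21°, -153.17°

The central angle between A and B is δ = 1.9129 rad.
With f = 0.5, the slerp weights are sin((1−f)δ)/sin δ = 0.8674 and sin(fδ)/sin δ = 0.8674.
Weighted sum of the unit vectors: (0.8674)·(-0.8853,0.4632,0.0410) + (0.8674)·(-0.1202,-0.9718,0.2028) = (-0.8722, -0.4412, 0.2115).
Converting back: φ = atan2(z, √(x²+y²)) = 12.21°, λ = atan2(y, x) = -153.17°.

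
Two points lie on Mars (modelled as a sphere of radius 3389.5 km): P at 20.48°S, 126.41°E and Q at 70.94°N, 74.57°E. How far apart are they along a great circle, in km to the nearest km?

5806 km

With latitudes φ₁ = -20.480°, φ₂ = 70.940° and longitude difference Δλ = -51.840°:
Haversine: a = sin²(Δφ/2) + cos φ₁ cos φ₂ sin²(Δλ/2) = 0.5124 + (0.9368)(0.3266)(0.1911) = 0.57084.
Central angle c = 2·arcsin(√a) = 1.71296 rad.
Distance = R·c = 3389.5 × 1.7130 ≈ 5806 km.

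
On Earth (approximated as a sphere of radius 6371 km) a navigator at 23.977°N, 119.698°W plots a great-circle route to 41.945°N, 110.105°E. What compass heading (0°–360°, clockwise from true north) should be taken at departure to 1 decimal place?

With φ₁ = 0.4185, φ₂ = 0.7321, Δλ = -2.2724 rad, the forward-azimuth formula gives
θ = atan2( sin Δλ cos φ₂ , cos φ₁ sin φ₂ − sin φ₁ cos φ₂ cos Δλ ) = atan2(-0.5681, 0.8058) = -35.19°.
Adding 360° brings this into [0°, 360°): 324.8°.

324.8°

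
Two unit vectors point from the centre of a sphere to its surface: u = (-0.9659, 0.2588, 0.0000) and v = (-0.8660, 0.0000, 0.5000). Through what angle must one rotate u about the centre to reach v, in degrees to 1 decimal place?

u·v = 0.8365; |u| = 1.0000, |v| = 1.0000.
cos θ = (u·v)/(|u||v|) = 0.8365, so θ = 33.2°.

33.2°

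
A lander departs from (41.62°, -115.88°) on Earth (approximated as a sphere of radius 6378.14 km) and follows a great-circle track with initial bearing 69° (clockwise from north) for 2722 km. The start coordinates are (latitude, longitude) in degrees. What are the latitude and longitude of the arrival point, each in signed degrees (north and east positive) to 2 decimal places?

45.68°, -82.30°

Angular distance δ = d/R = 2722/6378.14 = 0.42677 rad; initial bearing θ = 1.2043 rad.
sin φ₂ = sin φ₁ cos δ + cos φ₁ sin δ cos θ = (0.6642)(0.9103) + (0.7476)(0.4139)(0.3584) = 0.7155, so φ₂ = 45.68°.
Δλ = atan2(sin θ sin δ cos φ₁, cos δ − sin φ₁ sin φ₂) = atan2(0.2889, 0.4351) = 33.584°.
λ₂ = -115.880° + 33.584° = -82.30°.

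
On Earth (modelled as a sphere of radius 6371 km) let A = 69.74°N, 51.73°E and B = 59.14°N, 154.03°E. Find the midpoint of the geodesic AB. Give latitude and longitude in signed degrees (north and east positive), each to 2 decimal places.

72.85°, 116.42°

Central angle δ = 0.6959 rad. Interpolating on the sphere with fraction f = 0.5:
P = [sin((1−f)δ)·A + sin(fδ)·B] / sin δ = 0.5319·A + 0.5319·B in Cartesian coordinates,
giving P = (-0.1312, 0.2641, 0.9555), i.e. latitude 72.85°, longitude 116.42°.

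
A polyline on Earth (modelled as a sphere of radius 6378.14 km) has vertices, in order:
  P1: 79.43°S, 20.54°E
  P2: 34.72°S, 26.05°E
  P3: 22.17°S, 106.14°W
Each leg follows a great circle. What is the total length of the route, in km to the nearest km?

16921 km

Leg P1→P2: central angle 0.7813 rad, distance 4983.4 km.
Leg P2→P3: central angle 1.8716 rad, distance 11937.2 km.
Total: 4983.4 + 11937.2 ≈ 16921 km.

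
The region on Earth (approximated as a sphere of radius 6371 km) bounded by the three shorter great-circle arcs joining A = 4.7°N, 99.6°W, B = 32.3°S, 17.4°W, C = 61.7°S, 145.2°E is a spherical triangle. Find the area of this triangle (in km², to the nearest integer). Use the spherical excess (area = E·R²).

66766795 km²

Side lengths (central angles): a = 1.4826, b = 1.8476, c = 1.5002 rad; semiperimeter s = 2.4152.
By l'Huilier's theorem, tan(E/4) = √[tan(s/2) tan((s−a)/2) tan((s−b)/2) tan((s−c)/2)], giving spherical excess E = 1.6449 rad.
Area = E·R² = 1.6449 × (6371)² ≈ 66766795 km².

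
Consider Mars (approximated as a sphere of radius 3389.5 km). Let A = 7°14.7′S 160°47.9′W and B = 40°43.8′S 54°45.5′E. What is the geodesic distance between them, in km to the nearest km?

7215 km

Let φ₁ = -0.1264 rad, φ₂ = -0.7109 rad, and Δλ = -2.5210 rad.
cos c = sin φ₁ sin φ₂ + cos φ₁ cos φ₂ cos Δλ = (-0.1261)(-0.6525) + (0.9920)(0.7578)(-0.8135) = -0.52929,
so c = arccos(-0.52929) = 2.12855 rad.
Distance = R·c = 3389.5 × 2.1286 ≈ 7215 km.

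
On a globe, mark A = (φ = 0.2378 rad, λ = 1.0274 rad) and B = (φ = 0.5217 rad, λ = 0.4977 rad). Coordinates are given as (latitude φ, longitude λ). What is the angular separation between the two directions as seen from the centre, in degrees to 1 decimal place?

With latitudes φ₁ = 13.625°, φ₂ = 29.891° and longitude difference Δλ = -30.350°:
cos c = sin φ₁ sin φ₂ + cos φ₁ cos φ₂ cos Δλ = (0.2356)(0.4984) + (0.9719)(0.8670)(0.8630) = 0.84450,
so c = arccos(0.84450) = 0.56516 rad.
So the angular separation is 32.4°.

32.4°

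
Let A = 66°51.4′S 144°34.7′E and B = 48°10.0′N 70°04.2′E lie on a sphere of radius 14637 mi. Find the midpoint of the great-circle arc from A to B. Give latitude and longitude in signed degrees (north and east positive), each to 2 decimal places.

The central angle between A and B is δ = 2.2333 rad.
With f = 0.5, the slerp weights are sin((1−f)δ)/sin δ = 1.1398 and sin(fδ)/sin δ = 1.1398.
Weighted sum of the unit vectors: (1.1398)·(-0.3203,0.2278,-0.9195) + (1.1398)·(0.2273,0.6270,0.7451) = (-0.1059, 0.9743, -0.1988).
Converting back: φ = atan2(z, √(x²+y²)) = -11.47°, λ = atan2(y, x) = 96.20°.

-11.47°, 96.20°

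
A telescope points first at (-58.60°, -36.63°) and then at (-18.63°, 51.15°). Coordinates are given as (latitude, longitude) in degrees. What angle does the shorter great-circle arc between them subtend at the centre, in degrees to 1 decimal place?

73.0°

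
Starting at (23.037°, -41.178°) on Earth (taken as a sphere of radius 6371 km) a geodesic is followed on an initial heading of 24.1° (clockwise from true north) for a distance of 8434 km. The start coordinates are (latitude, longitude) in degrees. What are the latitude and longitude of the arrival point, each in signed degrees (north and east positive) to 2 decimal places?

65.54°, 65.87°

Angular distance δ = d/R = 8434/6371 = 1.32381 rad; initial bearing θ = 0.4206 rad.
sin φ₂ = sin φ₁ cos δ + cos φ₁ sin δ cos θ = (0.3913)(0.2445) + (0.9203)(0.9697)(0.9128) = 0.9102, so φ₂ = 65.54°.
Δλ = atan2(sin θ sin δ cos φ₁, cos δ − sin φ₁ sin φ₂) = atan2(0.3644, -0.1117) = 107.045°.
λ₂ = -41.178° + 107.045° = 65.87°.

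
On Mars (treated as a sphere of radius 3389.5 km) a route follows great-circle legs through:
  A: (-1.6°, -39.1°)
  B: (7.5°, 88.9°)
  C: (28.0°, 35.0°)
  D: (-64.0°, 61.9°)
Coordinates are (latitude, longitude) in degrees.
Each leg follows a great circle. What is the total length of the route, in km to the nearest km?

16388 km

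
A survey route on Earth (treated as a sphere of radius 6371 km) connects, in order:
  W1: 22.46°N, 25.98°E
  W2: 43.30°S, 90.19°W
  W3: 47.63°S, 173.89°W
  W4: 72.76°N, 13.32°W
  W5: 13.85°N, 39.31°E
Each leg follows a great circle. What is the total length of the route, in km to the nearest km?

44418 km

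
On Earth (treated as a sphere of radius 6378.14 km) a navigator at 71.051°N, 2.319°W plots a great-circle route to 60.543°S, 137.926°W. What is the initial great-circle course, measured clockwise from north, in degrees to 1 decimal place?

278.2°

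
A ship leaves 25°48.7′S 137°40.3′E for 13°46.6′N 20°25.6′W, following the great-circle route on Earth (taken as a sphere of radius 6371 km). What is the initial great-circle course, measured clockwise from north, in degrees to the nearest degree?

With φ₁ = -0.4505, φ₂ = 0.2404, Δλ = -2.7593 rad, the forward-azimuth formula gives
θ = atan2( sin Δλ cos φ₂ , cos φ₁ sin φ₂ − sin φ₁ cos φ₂ cos Δλ ) = atan2(-0.3623, -0.1780) = -116.16°.
Adding 360° brings this into [0°, 360°): 244°.

244°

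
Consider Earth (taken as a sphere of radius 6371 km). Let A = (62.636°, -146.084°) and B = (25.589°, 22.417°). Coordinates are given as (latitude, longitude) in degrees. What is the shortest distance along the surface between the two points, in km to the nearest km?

10152 km

Let φ₁ = 1.0932 rad, φ₂ = 0.4466 rad, and Δλ = 2.9409 rad.
cos c = sin φ₁ sin φ₂ + cos φ₁ cos φ₂ cos Δλ = (0.8881)(0.4319) + (0.4596)(0.9019)(-0.9799) = -0.02265,
so c = arccos(-0.02265) = 1.59345 rad.
Distance = R·c = 6371 × 1.5935 ≈ 10152 km.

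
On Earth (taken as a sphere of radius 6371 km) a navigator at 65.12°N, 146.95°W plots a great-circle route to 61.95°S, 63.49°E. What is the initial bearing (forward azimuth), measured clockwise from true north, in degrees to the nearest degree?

Δλ = -149.560° = -2.6103 rad.
y = sin Δλ · cos φ₂ = (-0.5066)(0.4702) = -0.2382
x = cos φ₁ sin φ₂ − sin φ₁ cos φ₂ cos Δλ = (0.4207)(-0.8825) − (0.9072)(0.4702)(-0.8622) = -0.0035
θ = atan2(y, x) = -90.84°; adding 360° gives 269°.

269°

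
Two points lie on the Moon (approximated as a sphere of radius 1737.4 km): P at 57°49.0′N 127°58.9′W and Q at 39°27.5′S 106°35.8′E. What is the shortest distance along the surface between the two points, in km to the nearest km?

With latitudes φ₁ = 57.817°, φ₂ = -39.458° and longitude difference Δλ = -125.422°:
cos c = sin φ₁ sin φ₂ + cos φ₁ cos φ₂ cos Δλ = (0.8463)(-0.6355) + (0.5326)(0.7721)(-0.5796) = -0.77622,
so c = arccos(-0.77622) = 2.45944 rad.
Distance = R·c = 1737.4 × 2.4594 ≈ 4273 km.

4273 km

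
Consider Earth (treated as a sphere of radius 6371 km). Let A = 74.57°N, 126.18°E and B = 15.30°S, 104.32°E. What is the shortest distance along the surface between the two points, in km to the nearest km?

In radians: φ₁ = 1.3015, φ₂ = -0.2670, Δλ = -21.860° = -0.3815 rad.
Haversine: a = sin²(Δφ/2) + cos φ₁ cos φ₂ sin²(Δλ/2) = 0.4989 + (0.2661)(0.9646)(0.0360) = 0.50809.
Central angle c = 2·arcsin(√a) = 1.58698 rad.
Distance = R·c = 6371 × 1.5870 ≈ 10111 km.

10111 km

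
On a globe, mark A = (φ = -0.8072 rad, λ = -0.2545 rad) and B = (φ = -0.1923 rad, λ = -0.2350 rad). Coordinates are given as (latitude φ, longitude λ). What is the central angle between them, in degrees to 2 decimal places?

35.24°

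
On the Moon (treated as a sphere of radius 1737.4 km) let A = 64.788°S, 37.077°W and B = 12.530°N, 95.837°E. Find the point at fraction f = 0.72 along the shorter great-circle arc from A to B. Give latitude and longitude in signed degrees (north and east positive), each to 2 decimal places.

-18.57°, 83.98°

Central angle δ = 2.0708 rad. Interpolating on the sphere with fraction f = 0.72:
P = [sin((1−f)δ)·A + sin(fδ)·B] / sin δ = 0.6243·A + 1.1359·B in Cartesian coordinates,
giving P = (0.0994, 0.9427, -0.3184), i.e. latitude -18.57°, longitude 83.98°.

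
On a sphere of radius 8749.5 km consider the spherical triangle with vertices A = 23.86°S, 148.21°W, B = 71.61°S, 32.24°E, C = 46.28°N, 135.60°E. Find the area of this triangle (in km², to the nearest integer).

Side lengths (central angles): a = 2.3982, b = 1.7127, c = 1.4753 rad; semiperimeter s = 2.7931.
By l'Huilier's theorem, tan(E/4) = √[tan(s/2) tan((s−a)/2) tan((s−b)/2) tan((s−c)/2)], giving spherical excess E = 2.5133 rad.
Area = E·R² = 2.5133 × (8749.5)² ≈ 192400233 km².

192400233 km²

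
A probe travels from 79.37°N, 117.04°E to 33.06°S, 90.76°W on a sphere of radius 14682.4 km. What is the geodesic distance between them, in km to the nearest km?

33901 km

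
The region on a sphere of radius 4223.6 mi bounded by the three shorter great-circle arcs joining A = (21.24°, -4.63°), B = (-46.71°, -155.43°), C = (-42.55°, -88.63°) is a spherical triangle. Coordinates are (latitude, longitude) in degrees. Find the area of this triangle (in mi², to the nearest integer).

Side lengths (central angles): a = 0.8076, b = 1.7449, c = 2.5350 rad; semiperimeter s = 2.5437.
By l'Huilier's theorem, tan(E/4) = √[tan(s/2) tan((s−a)/2) tan((s−b)/2) tan((s−c)/2)], giving spherical excess E = 0.3357 rad.
Area = E·R² = 0.3357 × (4223.6)² ≈ 5989088 mi².

5989088 mi²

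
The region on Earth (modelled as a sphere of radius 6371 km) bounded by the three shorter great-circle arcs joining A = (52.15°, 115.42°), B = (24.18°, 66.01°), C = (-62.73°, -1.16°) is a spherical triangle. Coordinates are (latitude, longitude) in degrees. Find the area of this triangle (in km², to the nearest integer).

21286212 km²

Side lengths (central angles): a = 1.7741, b = 2.5457, c = 0.8126 rad; semiperimeter s = 2.5662.
By l'Huilier's theorem, tan(E/4) = √[tan(s/2) tan((s−a)/2) tan((s−b)/2) tan((s−c)/2)], giving spherical excess E = 0.5244 rad.
Area = E·R² = 0.5244 × (6371)² ≈ 21286212 km².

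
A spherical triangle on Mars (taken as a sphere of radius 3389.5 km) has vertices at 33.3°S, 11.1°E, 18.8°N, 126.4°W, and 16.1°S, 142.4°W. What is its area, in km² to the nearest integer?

Side lengths (central angles): a = 0.6682, b = 2.1729, c = 2.4345 rad; semiperimeter s = 2.6378.
By l'Huilier's theorem, tan(E/4) = √[tan(s/2) tan((s−a)/2) tan((s−b)/2) tan((s−c)/2)], giving spherical excess E = 1.4386 rad.
Area = E·R² = 1.4386 × (3389.5)² ≈ 16527837 km².

16527837 km²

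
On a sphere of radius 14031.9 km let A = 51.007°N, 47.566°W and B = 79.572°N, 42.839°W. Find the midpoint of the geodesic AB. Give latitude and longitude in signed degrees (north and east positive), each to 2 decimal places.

The central angle between A and B is δ = 0.4994 rad.
With f = 0.5, the slerp weights are sin((1−f)δ)/sin δ = 0.5160 and sin(fδ)/sin δ = 0.5160.
Weighted sum of the unit vectors: (0.5160)·(0.4246,-0.4644,0.7772) + (0.5160)·(0.1327,-0.1231,0.9835) = (0.2876, -0.3031, 0.9085).
Converting back: φ = atan2(z, √(x²+y²)) = 65.30°, λ = atan2(y, x) = -46.51°.

65.30°, -46.51°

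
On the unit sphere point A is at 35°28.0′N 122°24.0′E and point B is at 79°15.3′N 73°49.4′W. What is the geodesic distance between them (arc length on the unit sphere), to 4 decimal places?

Let φ₁ = 0.6190 rad, φ₂ = 1.3833 rad, and Δλ = 2.8584 rad.
Haversine: a = sin²(Δφ/2) + cos φ₁ cos φ₂ sin²(Δλ/2) = 0.1390 + (0.8145)(0.1864)(0.9801) = 0.28787.
Central angle c = 2·arcsin(√a) = 1.13266 rad.
On the unit sphere the arc length equals the central angle: 1.1327.

1.1327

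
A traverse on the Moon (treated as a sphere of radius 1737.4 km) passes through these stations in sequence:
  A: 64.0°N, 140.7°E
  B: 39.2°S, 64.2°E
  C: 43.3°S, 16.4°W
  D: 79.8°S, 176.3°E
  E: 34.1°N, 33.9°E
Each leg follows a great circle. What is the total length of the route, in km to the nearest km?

11103 km

Leg A→B: central angle 2.0815 rad, distance 3616.3 km.
Leg B→C: central angle 1.0174 rad, distance 1767.6 km.
Leg C→D: central angle 0.9893 rad, distance 1718.9 km.
Leg D→E: central angle 2.3023 rad, distance 3999.9 km.
Total: 3616.3 + 1767.6 + 1718.9 + 3999.9 ≈ 11103 km.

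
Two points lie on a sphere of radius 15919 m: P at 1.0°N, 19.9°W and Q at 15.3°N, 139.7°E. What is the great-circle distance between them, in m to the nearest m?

In radians: φ₁ = 0.0175, φ₂ = 0.2670, Δλ = 159.600° = 2.7855 rad.
Haversine: a = sin²(Δφ/2) + cos φ₁ cos φ₂ sin²(Δλ/2) = 0.0155 + (0.9998)(0.9646)(0.9686) = 0.94966.
Central angle c = 2·arcsin(√a) = 2.68901 rad.
Distance = R·c = 15919 × 2.6890 ≈ 42806 m.

42806 m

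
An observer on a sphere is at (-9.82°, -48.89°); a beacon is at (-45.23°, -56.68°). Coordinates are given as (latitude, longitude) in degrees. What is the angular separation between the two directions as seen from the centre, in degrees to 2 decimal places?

36.04°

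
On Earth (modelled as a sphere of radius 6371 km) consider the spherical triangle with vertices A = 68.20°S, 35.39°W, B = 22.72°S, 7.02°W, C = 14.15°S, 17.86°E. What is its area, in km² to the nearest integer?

7473685 km²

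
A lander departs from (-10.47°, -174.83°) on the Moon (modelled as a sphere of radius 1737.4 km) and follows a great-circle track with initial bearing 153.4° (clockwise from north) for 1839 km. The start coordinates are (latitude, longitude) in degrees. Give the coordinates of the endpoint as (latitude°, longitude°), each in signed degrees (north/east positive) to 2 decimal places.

-58.81°, -125.93°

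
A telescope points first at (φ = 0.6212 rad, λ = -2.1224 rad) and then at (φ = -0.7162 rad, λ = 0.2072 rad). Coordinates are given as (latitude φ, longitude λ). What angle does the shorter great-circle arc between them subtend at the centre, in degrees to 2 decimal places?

With latitudes φ₁ = 35.592°, φ₂ = -41.035° and longitude difference Δλ = 133.476°:
cos c = sin φ₁ sin φ₂ + cos φ₁ cos φ₂ cos Δλ = (0.5820)(-0.6565) + (0.8132)(0.7543)(-0.6881) = -0.80415,
so c = arccos(-0.80415) = 2.50504 rad.
So the angular separation is 143.53°.

143.53°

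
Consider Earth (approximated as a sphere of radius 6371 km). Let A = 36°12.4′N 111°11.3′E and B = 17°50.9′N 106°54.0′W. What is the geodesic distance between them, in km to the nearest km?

Let φ₁ = 0.6319 rad, φ₂ = 0.3115 rad, and Δλ = 2.4768 rad.
Haversine: a = sin²(Δφ/2) + cos φ₁ cos φ₂ sin²(Δλ/2) = 0.0254 + (0.8069)(0.9519)(0.8935) = 0.71173.
Central angle c = 2·arcsin(√a) = 2.00806 rad.
Distance = R·c = 6371 × 2.0081 ≈ 12793 km.

12793 km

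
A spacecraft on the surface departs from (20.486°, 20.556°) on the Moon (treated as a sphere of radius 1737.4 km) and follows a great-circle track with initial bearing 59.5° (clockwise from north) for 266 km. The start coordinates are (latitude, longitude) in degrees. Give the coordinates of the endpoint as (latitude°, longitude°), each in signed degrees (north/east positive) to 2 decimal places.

24.73°, 28.87°

Angular distance δ = d/R = 266/1737.4 = 0.15310 rad; initial bearing θ = 1.0385 rad.
sin φ₂ = sin φ₁ cos δ + cos φ₁ sin δ cos θ = (0.3500)(0.9883) + (0.9368)(0.1525)(0.5075) = 0.4184, so φ₂ = 24.73°.
Δλ = atan2(sin θ sin δ cos φ₁, cos δ − sin φ₁ sin φ₂) = atan2(0.1231, 0.8419) = 8.318°.
λ₂ = 20.556° + 8.318° = 28.87°.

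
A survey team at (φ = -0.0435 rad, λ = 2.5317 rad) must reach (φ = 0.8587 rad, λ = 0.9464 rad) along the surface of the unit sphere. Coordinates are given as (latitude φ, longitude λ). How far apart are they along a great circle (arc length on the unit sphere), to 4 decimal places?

In radians: φ₁ = -0.0435, φ₂ = 0.8587, Δλ = -90.831° = -1.5853 rad.
Haversine: a = sin²(Δφ/2) + cos φ₁ cos φ₂ sin²(Δλ/2) = 0.1901 + (0.9991)(0.6534)(0.5073) = 0.52119.
Central angle c = 2·arcsin(√a) = 1.61320 rad.
On the unit sphere the arc length equals the central angle: 1.6132.

1.6132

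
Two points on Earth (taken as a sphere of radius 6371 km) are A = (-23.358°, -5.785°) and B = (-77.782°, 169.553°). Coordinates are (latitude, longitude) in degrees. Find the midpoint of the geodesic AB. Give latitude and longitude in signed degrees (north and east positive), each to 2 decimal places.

The central angle between A and B is δ = 1.3757 rad.
With f = 0.5, the slerp weights are sin((1−f)δ)/sin δ = 0.6472 and sin(fδ)/sin δ = 0.6472.
Weighted sum of the unit vectors: (0.6472)·(0.9134,-0.0925,-0.3965) + (0.6472)·(-0.2081,0.0384,-0.9773) = (0.4564, -0.0351, -0.8891).
Converting back: φ = atan2(z, √(x²+y²)) = -62.76°, λ = atan2(y, x) = -4.39°.

-62.76°, -4.39°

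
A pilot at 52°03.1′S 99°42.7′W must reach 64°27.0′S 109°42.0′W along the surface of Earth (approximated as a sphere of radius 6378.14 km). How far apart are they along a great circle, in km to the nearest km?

1495 km

Let φ₁ = -0.9085 rad, φ₂ = -1.1249 rad, and Δλ = -0.1743 rad.
Haversine: a = sin²(Δφ/2) + cos φ₁ cos φ₂ sin²(Δλ/2) = 0.0117 + (0.6150)(0.4313)(0.0076) = 0.01367.
Central angle c = 2·arcsin(√a) = 0.23438 rad.
Distance = R·c = 6378.14 × 0.2344 ≈ 1495 km.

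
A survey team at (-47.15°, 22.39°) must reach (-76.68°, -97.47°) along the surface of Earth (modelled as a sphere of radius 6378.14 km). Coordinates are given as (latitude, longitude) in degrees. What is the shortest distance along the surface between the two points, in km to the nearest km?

5627 km

With latitudes φ₁ = -47.150°, φ₂ = -76.680° and longitude difference Δλ = -119.860°:
cos c = sin φ₁ sin φ₂ + cos φ₁ cos φ₂ cos Δλ = (-0.7331)(-0.9731) + (0.6801)(0.2304)(-0.4979) = 0.63540,
so c = arccos(0.63540) = 0.88226 rad.
Distance = R·c = 6378.14 × 0.8823 ≈ 5627 km.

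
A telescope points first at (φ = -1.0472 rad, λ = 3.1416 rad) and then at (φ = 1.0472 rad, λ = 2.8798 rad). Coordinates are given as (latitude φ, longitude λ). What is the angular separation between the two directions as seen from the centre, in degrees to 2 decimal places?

120.57°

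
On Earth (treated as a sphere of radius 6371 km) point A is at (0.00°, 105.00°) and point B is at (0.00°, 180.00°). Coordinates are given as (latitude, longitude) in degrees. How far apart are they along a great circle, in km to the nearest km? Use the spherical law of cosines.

With latitudes φ₁ = 0.000°, φ₂ = 0.000° and longitude difference Δλ = 75.000°:
cos c = sin φ₁ sin φ₂ + cos φ₁ cos φ₂ cos Δλ = (0.0000)(0.0000) + (1.0000)(1.0000)(0.2588) = 0.25882,
so c = arccos(0.25882) = 1.30900 rad.
Distance = R·c = 6371 × 1.3090 ≈ 8340 km.

8340 km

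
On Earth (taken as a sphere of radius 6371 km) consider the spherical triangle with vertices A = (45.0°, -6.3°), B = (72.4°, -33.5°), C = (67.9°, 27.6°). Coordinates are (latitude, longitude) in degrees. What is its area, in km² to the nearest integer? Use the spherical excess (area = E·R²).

Side lengths (central angles): a = 0.3536, b = 0.5034, c = 0.5273 rad; semiperimeter s = 0.6921.
By l'Huilier's theorem, tan(E/4) = √[tan(s/2) tan((s−a)/2) tan((s−b)/2) tan((s−c)/2)], giving spherical excess E = 0.0878 rad.
Area = E·R² = 0.0878 × (6371)² ≈ 3563342 km².

3563342 km²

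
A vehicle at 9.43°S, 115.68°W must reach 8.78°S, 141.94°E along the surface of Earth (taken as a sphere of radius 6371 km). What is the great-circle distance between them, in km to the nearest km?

With latitudes φ₁ = -9.430°, φ₂ = -8.780° and longitude difference Δλ = -102.380°:
cos c = sin φ₁ sin φ₂ + cos φ₁ cos φ₂ cos Δλ = (-0.1638)(-0.1526) + (0.9865)(0.9883)(-0.2144) = -0.18401,
so c = arccos(-0.18401) = 1.75586 rad.
Distance = R·c = 6371 × 1.7559 ≈ 11187 km.

11187 km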